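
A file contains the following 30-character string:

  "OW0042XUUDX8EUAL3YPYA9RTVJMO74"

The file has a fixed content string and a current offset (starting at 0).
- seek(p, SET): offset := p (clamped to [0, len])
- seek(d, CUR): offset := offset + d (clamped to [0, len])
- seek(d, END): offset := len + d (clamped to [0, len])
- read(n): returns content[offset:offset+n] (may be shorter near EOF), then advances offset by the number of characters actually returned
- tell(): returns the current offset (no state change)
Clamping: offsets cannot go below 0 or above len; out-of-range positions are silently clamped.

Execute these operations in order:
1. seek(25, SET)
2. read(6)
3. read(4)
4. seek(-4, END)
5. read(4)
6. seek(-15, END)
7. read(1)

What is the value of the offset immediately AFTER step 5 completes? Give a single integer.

After 1 (seek(25, SET)): offset=25
After 2 (read(6)): returned 'JMO74', offset=30
After 3 (read(4)): returned '', offset=30
After 4 (seek(-4, END)): offset=26
After 5 (read(4)): returned 'MO74', offset=30

Answer: 30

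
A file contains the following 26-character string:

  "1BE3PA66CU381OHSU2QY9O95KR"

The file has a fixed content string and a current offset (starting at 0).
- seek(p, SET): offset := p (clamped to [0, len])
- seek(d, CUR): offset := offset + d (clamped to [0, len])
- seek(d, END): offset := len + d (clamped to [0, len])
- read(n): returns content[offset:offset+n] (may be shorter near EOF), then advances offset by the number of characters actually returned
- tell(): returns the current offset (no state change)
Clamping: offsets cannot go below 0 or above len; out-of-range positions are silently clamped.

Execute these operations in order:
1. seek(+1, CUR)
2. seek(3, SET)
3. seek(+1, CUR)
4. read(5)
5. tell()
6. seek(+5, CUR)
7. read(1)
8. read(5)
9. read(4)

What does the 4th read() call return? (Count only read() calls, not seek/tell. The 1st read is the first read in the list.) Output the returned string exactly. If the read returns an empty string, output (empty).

After 1 (seek(+1, CUR)): offset=1
After 2 (seek(3, SET)): offset=3
After 3 (seek(+1, CUR)): offset=4
After 4 (read(5)): returned 'PA66C', offset=9
After 5 (tell()): offset=9
After 6 (seek(+5, CUR)): offset=14
After 7 (read(1)): returned 'H', offset=15
After 8 (read(5)): returned 'SU2QY', offset=20
After 9 (read(4)): returned '9O95', offset=24

Answer: 9O95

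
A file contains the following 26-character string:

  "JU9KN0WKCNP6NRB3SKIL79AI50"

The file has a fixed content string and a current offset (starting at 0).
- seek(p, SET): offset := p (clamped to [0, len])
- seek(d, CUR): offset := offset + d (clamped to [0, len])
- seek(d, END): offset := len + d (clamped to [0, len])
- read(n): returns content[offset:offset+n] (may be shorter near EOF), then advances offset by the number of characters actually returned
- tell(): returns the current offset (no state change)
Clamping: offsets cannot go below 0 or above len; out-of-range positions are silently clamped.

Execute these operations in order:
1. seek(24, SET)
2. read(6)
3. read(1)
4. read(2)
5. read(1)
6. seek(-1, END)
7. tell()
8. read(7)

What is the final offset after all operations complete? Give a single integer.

After 1 (seek(24, SET)): offset=24
After 2 (read(6)): returned '50', offset=26
After 3 (read(1)): returned '', offset=26
After 4 (read(2)): returned '', offset=26
After 5 (read(1)): returned '', offset=26
After 6 (seek(-1, END)): offset=25
After 7 (tell()): offset=25
After 8 (read(7)): returned '0', offset=26

Answer: 26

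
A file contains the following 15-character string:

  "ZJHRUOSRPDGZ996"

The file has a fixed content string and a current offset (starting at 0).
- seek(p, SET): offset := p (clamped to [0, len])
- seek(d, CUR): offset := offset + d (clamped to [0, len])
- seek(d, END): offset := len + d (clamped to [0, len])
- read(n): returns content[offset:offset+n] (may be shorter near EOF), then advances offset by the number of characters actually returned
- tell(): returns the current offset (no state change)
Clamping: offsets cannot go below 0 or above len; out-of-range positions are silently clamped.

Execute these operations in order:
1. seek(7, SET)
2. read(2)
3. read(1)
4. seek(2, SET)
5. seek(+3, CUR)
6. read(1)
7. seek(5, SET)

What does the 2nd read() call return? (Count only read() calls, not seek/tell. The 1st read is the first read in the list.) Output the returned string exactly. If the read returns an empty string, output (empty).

Answer: D

Derivation:
After 1 (seek(7, SET)): offset=7
After 2 (read(2)): returned 'RP', offset=9
After 3 (read(1)): returned 'D', offset=10
After 4 (seek(2, SET)): offset=2
After 5 (seek(+3, CUR)): offset=5
After 6 (read(1)): returned 'O', offset=6
After 7 (seek(5, SET)): offset=5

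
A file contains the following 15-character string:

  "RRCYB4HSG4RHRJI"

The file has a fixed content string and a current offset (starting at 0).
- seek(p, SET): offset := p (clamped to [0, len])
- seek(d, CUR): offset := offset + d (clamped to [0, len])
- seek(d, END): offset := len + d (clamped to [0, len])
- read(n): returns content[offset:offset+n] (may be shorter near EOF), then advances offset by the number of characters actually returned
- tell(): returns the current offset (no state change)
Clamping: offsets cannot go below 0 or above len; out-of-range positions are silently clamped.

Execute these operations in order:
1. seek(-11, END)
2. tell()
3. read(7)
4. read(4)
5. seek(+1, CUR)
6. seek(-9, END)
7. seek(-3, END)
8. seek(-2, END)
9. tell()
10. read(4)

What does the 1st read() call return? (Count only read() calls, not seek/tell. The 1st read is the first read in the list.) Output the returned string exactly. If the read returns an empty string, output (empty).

After 1 (seek(-11, END)): offset=4
After 2 (tell()): offset=4
After 3 (read(7)): returned 'B4HSG4R', offset=11
After 4 (read(4)): returned 'HRJI', offset=15
After 5 (seek(+1, CUR)): offset=15
After 6 (seek(-9, END)): offset=6
After 7 (seek(-3, END)): offset=12
After 8 (seek(-2, END)): offset=13
After 9 (tell()): offset=13
After 10 (read(4)): returned 'JI', offset=15

Answer: B4HSG4R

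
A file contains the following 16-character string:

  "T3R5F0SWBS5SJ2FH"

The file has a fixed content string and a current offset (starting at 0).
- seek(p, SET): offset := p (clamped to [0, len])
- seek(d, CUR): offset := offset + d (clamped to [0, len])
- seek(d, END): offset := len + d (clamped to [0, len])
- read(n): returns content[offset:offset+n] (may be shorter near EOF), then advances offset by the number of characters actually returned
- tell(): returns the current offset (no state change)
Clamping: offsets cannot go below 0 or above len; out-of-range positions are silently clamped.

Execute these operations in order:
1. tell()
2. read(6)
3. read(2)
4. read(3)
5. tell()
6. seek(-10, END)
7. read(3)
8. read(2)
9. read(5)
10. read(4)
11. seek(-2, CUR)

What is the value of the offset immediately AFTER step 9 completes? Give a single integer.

After 1 (tell()): offset=0
After 2 (read(6)): returned 'T3R5F0', offset=6
After 3 (read(2)): returned 'SW', offset=8
After 4 (read(3)): returned 'BS5', offset=11
After 5 (tell()): offset=11
After 6 (seek(-10, END)): offset=6
After 7 (read(3)): returned 'SWB', offset=9
After 8 (read(2)): returned 'S5', offset=11
After 9 (read(5)): returned 'SJ2FH', offset=16

Answer: 16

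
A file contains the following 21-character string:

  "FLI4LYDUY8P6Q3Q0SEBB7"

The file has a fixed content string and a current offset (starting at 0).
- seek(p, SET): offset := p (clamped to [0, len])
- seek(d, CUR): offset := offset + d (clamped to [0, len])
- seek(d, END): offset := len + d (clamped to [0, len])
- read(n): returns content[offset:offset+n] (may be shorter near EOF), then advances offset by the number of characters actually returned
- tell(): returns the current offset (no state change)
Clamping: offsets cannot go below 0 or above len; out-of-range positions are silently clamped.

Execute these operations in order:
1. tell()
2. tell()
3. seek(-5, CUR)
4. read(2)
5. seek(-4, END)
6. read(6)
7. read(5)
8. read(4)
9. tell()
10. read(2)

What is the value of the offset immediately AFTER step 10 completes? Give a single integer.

After 1 (tell()): offset=0
After 2 (tell()): offset=0
After 3 (seek(-5, CUR)): offset=0
After 4 (read(2)): returned 'FL', offset=2
After 5 (seek(-4, END)): offset=17
After 6 (read(6)): returned 'EBB7', offset=21
After 7 (read(5)): returned '', offset=21
After 8 (read(4)): returned '', offset=21
After 9 (tell()): offset=21
After 10 (read(2)): returned '', offset=21

Answer: 21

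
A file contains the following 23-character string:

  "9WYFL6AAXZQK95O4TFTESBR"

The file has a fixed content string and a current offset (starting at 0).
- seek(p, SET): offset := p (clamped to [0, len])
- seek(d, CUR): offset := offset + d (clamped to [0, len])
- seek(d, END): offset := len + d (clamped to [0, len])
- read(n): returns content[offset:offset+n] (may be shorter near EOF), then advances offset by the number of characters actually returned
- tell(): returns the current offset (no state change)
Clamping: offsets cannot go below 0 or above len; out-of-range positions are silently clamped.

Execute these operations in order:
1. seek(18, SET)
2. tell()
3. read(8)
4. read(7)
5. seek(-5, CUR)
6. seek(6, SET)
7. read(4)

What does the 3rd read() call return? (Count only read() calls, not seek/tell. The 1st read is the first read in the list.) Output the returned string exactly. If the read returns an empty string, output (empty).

Answer: AAXZ

Derivation:
After 1 (seek(18, SET)): offset=18
After 2 (tell()): offset=18
After 3 (read(8)): returned 'TESBR', offset=23
After 4 (read(7)): returned '', offset=23
After 5 (seek(-5, CUR)): offset=18
After 6 (seek(6, SET)): offset=6
After 7 (read(4)): returned 'AAXZ', offset=10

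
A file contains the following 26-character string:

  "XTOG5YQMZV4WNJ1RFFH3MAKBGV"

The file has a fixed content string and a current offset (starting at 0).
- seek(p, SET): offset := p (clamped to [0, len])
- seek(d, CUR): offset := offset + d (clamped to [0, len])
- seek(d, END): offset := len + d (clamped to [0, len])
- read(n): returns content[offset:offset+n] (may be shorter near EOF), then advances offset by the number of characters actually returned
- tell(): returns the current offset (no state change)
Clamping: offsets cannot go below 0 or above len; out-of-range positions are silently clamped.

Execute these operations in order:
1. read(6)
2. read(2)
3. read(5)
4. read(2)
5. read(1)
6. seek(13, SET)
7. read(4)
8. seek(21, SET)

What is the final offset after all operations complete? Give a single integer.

After 1 (read(6)): returned 'XTOG5Y', offset=6
After 2 (read(2)): returned 'QM', offset=8
After 3 (read(5)): returned 'ZV4WN', offset=13
After 4 (read(2)): returned 'J1', offset=15
After 5 (read(1)): returned 'R', offset=16
After 6 (seek(13, SET)): offset=13
After 7 (read(4)): returned 'J1RF', offset=17
After 8 (seek(21, SET)): offset=21

Answer: 21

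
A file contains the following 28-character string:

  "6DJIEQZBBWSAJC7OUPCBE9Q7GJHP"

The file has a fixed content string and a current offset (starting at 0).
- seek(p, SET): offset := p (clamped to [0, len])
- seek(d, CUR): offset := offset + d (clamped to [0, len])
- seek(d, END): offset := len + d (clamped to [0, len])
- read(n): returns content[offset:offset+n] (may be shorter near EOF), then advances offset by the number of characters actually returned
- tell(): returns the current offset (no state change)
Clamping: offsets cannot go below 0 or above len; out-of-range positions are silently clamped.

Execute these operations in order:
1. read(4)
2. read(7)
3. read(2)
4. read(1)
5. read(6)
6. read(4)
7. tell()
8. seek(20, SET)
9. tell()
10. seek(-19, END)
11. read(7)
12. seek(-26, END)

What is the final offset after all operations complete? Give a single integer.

Answer: 2

Derivation:
After 1 (read(4)): returned '6DJI', offset=4
After 2 (read(7)): returned 'EQZBBWS', offset=11
After 3 (read(2)): returned 'AJ', offset=13
After 4 (read(1)): returned 'C', offset=14
After 5 (read(6)): returned '7OUPCB', offset=20
After 6 (read(4)): returned 'E9Q7', offset=24
After 7 (tell()): offset=24
After 8 (seek(20, SET)): offset=20
After 9 (tell()): offset=20
After 10 (seek(-19, END)): offset=9
After 11 (read(7)): returned 'WSAJC7O', offset=16
After 12 (seek(-26, END)): offset=2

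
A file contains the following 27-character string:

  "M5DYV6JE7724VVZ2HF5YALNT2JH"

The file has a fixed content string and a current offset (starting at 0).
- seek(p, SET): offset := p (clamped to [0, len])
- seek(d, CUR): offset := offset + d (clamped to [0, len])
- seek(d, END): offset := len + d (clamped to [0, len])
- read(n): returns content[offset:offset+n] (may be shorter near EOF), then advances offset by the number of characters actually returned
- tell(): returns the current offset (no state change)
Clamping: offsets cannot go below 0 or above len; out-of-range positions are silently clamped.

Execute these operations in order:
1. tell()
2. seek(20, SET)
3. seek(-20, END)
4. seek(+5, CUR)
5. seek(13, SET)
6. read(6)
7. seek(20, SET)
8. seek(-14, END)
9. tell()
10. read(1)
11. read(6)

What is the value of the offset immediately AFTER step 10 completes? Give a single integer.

After 1 (tell()): offset=0
After 2 (seek(20, SET)): offset=20
After 3 (seek(-20, END)): offset=7
After 4 (seek(+5, CUR)): offset=12
After 5 (seek(13, SET)): offset=13
After 6 (read(6)): returned 'VZ2HF5', offset=19
After 7 (seek(20, SET)): offset=20
After 8 (seek(-14, END)): offset=13
After 9 (tell()): offset=13
After 10 (read(1)): returned 'V', offset=14

Answer: 14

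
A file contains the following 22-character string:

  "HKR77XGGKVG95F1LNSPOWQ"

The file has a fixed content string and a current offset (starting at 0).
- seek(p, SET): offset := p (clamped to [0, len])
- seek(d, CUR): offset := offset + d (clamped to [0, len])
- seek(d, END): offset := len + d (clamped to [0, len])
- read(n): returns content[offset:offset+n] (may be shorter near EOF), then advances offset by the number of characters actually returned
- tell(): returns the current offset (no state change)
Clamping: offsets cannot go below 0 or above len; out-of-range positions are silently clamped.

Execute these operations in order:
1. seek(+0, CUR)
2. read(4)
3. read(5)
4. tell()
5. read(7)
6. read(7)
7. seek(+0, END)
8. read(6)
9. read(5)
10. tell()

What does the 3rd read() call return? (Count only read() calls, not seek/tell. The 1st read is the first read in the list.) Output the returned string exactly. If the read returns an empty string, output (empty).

After 1 (seek(+0, CUR)): offset=0
After 2 (read(4)): returned 'HKR7', offset=4
After 3 (read(5)): returned '7XGGK', offset=9
After 4 (tell()): offset=9
After 5 (read(7)): returned 'VG95F1L', offset=16
After 6 (read(7)): returned 'NSPOWQ', offset=22
After 7 (seek(+0, END)): offset=22
After 8 (read(6)): returned '', offset=22
After 9 (read(5)): returned '', offset=22
After 10 (tell()): offset=22

Answer: VG95F1L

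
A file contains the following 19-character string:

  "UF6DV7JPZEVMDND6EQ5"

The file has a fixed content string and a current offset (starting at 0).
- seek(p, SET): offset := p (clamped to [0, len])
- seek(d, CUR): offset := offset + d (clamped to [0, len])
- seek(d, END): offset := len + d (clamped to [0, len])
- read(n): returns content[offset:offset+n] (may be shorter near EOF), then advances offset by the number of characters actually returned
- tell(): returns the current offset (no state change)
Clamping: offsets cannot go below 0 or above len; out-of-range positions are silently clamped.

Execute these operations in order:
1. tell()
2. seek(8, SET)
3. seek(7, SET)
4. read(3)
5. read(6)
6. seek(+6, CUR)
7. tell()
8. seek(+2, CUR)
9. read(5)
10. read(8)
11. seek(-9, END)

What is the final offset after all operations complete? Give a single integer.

After 1 (tell()): offset=0
After 2 (seek(8, SET)): offset=8
After 3 (seek(7, SET)): offset=7
After 4 (read(3)): returned 'PZE', offset=10
After 5 (read(6)): returned 'VMDND6', offset=16
After 6 (seek(+6, CUR)): offset=19
After 7 (tell()): offset=19
After 8 (seek(+2, CUR)): offset=19
After 9 (read(5)): returned '', offset=19
After 10 (read(8)): returned '', offset=19
After 11 (seek(-9, END)): offset=10

Answer: 10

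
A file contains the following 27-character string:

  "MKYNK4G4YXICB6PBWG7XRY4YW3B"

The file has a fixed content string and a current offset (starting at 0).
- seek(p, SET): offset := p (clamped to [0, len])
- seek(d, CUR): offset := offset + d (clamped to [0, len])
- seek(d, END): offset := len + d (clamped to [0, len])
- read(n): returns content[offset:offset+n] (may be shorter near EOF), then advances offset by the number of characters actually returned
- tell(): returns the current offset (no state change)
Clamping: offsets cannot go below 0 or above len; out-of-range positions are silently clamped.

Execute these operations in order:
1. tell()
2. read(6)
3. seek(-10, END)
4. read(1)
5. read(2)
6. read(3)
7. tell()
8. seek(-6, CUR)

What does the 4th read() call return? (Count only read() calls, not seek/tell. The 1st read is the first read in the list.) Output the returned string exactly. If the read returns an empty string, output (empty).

Answer: RY4

Derivation:
After 1 (tell()): offset=0
After 2 (read(6)): returned 'MKYNK4', offset=6
After 3 (seek(-10, END)): offset=17
After 4 (read(1)): returned 'G', offset=18
After 5 (read(2)): returned '7X', offset=20
After 6 (read(3)): returned 'RY4', offset=23
After 7 (tell()): offset=23
After 8 (seek(-6, CUR)): offset=17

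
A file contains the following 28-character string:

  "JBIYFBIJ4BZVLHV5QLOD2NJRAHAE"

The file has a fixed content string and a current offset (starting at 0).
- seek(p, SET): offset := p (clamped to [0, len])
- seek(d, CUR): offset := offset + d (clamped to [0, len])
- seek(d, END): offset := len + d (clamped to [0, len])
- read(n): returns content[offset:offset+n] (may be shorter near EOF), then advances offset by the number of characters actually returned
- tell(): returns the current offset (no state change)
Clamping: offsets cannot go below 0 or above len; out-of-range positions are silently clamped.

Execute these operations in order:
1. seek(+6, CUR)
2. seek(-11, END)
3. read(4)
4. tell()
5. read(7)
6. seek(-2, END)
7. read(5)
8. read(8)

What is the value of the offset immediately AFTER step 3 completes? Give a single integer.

After 1 (seek(+6, CUR)): offset=6
After 2 (seek(-11, END)): offset=17
After 3 (read(4)): returned 'LOD2', offset=21

Answer: 21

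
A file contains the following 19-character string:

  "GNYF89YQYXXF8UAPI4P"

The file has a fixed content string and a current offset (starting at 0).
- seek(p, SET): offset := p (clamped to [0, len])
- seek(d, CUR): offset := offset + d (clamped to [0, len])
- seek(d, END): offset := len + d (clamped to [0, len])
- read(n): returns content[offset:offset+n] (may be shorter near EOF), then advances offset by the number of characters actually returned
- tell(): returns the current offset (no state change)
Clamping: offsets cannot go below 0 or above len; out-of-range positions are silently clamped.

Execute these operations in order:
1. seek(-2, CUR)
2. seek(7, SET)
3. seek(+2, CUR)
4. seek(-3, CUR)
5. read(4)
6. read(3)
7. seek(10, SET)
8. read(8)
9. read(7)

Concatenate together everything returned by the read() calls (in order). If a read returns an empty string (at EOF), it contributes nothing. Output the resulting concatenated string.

After 1 (seek(-2, CUR)): offset=0
After 2 (seek(7, SET)): offset=7
After 3 (seek(+2, CUR)): offset=9
After 4 (seek(-3, CUR)): offset=6
After 5 (read(4)): returned 'YQYX', offset=10
After 6 (read(3)): returned 'XF8', offset=13
After 7 (seek(10, SET)): offset=10
After 8 (read(8)): returned 'XF8UAPI4', offset=18
After 9 (read(7)): returned 'P', offset=19

Answer: YQYXXF8XF8UAPI4P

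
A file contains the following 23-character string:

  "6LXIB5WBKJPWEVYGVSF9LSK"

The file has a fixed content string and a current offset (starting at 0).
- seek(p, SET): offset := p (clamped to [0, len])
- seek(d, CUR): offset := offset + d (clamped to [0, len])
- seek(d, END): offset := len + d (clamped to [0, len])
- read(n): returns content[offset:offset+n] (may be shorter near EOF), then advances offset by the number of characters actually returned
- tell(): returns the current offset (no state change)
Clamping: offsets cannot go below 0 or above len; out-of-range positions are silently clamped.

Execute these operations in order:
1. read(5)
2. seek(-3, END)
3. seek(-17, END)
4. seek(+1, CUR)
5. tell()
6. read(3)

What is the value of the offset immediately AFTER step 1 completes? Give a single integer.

After 1 (read(5)): returned '6LXIB', offset=5

Answer: 5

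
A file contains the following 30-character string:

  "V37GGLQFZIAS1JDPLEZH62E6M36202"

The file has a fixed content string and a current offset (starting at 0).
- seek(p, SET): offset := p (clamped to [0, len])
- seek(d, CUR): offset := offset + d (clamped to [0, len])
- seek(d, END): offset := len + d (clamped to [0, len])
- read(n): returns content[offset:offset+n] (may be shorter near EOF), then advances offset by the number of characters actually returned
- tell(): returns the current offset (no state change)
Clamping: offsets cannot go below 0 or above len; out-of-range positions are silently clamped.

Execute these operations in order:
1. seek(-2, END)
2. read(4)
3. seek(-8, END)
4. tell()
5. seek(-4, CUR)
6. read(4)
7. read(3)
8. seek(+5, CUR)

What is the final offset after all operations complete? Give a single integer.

Answer: 30

Derivation:
After 1 (seek(-2, END)): offset=28
After 2 (read(4)): returned '02', offset=30
After 3 (seek(-8, END)): offset=22
After 4 (tell()): offset=22
After 5 (seek(-4, CUR)): offset=18
After 6 (read(4)): returned 'ZH62', offset=22
After 7 (read(3)): returned 'E6M', offset=25
After 8 (seek(+5, CUR)): offset=30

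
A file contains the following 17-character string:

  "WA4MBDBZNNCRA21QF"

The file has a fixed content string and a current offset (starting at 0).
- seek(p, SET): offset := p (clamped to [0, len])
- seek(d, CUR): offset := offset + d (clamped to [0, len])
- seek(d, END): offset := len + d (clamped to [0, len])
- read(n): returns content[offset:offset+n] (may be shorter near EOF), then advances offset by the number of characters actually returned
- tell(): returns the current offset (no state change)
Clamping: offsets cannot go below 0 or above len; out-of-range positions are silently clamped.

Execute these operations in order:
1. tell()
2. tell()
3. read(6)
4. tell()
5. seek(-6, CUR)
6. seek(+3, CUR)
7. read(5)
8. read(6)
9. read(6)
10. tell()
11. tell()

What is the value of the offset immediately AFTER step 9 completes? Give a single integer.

Answer: 17

Derivation:
After 1 (tell()): offset=0
After 2 (tell()): offset=0
After 3 (read(6)): returned 'WA4MBD', offset=6
After 4 (tell()): offset=6
After 5 (seek(-6, CUR)): offset=0
After 6 (seek(+3, CUR)): offset=3
After 7 (read(5)): returned 'MBDBZ', offset=8
After 8 (read(6)): returned 'NNCRA2', offset=14
After 9 (read(6)): returned '1QF', offset=17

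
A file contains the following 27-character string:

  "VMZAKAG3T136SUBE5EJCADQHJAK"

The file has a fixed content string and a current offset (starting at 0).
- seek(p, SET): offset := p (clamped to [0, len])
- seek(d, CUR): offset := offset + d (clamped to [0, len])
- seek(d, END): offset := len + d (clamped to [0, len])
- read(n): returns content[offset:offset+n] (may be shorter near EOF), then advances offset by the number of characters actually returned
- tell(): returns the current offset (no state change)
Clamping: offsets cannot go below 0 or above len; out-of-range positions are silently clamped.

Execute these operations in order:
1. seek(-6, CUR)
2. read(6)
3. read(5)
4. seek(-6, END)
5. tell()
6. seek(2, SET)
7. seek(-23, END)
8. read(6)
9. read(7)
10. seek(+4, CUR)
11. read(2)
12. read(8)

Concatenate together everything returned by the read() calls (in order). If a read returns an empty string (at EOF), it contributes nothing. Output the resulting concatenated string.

After 1 (seek(-6, CUR)): offset=0
After 2 (read(6)): returned 'VMZAKA', offset=6
After 3 (read(5)): returned 'G3T13', offset=11
After 4 (seek(-6, END)): offset=21
After 5 (tell()): offset=21
After 6 (seek(2, SET)): offset=2
After 7 (seek(-23, END)): offset=4
After 8 (read(6)): returned 'KAG3T1', offset=10
After 9 (read(7)): returned '36SUBE5', offset=17
After 10 (seek(+4, CUR)): offset=21
After 11 (read(2)): returned 'DQ', offset=23
After 12 (read(8)): returned 'HJAK', offset=27

Answer: VMZAKAG3T13KAG3T136SUBE5DQHJAK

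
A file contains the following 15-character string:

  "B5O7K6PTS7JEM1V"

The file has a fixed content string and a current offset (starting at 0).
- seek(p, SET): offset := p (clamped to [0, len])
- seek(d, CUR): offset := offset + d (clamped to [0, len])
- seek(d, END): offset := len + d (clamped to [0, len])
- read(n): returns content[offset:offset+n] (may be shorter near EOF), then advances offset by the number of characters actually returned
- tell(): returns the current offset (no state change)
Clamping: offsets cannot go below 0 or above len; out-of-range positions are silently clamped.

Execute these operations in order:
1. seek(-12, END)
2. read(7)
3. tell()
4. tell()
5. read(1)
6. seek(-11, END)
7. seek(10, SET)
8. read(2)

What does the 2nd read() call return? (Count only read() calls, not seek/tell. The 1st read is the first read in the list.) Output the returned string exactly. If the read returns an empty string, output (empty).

Answer: J

Derivation:
After 1 (seek(-12, END)): offset=3
After 2 (read(7)): returned '7K6PTS7', offset=10
After 3 (tell()): offset=10
After 4 (tell()): offset=10
After 5 (read(1)): returned 'J', offset=11
After 6 (seek(-11, END)): offset=4
After 7 (seek(10, SET)): offset=10
After 8 (read(2)): returned 'JE', offset=12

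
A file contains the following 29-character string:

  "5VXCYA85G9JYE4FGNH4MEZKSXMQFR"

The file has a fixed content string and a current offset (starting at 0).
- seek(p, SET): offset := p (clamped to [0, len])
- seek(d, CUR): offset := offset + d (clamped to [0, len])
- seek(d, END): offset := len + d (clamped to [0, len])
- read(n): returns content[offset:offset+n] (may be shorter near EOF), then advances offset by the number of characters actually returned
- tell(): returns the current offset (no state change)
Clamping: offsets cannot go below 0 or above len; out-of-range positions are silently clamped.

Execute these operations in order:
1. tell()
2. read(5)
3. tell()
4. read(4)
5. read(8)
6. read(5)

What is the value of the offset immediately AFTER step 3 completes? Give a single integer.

After 1 (tell()): offset=0
After 2 (read(5)): returned '5VXCY', offset=5
After 3 (tell()): offset=5

Answer: 5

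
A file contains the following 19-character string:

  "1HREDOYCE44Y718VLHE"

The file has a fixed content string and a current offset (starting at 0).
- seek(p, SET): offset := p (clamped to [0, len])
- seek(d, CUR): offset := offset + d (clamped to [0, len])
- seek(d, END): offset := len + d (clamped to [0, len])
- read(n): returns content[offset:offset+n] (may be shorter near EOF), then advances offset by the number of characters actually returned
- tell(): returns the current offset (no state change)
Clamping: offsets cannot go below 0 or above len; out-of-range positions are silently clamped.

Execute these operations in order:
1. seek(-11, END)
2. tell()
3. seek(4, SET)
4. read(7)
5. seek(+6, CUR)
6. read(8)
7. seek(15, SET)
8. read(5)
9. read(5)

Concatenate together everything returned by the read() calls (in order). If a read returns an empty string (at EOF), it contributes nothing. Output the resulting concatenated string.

After 1 (seek(-11, END)): offset=8
After 2 (tell()): offset=8
After 3 (seek(4, SET)): offset=4
After 4 (read(7)): returned 'DOYCE44', offset=11
After 5 (seek(+6, CUR)): offset=17
After 6 (read(8)): returned 'HE', offset=19
After 7 (seek(15, SET)): offset=15
After 8 (read(5)): returned 'VLHE', offset=19
After 9 (read(5)): returned '', offset=19

Answer: DOYCE44HEVLHE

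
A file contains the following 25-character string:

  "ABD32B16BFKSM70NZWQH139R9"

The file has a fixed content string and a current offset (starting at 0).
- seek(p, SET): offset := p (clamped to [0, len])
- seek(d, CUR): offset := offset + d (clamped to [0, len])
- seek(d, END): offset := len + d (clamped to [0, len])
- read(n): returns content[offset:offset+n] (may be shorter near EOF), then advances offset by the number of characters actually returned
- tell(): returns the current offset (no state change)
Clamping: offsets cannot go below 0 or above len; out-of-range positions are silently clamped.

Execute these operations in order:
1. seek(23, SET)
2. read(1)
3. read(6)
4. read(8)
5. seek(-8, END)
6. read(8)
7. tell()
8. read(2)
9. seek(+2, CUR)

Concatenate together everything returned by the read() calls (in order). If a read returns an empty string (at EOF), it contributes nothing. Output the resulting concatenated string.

After 1 (seek(23, SET)): offset=23
After 2 (read(1)): returned 'R', offset=24
After 3 (read(6)): returned '9', offset=25
After 4 (read(8)): returned '', offset=25
After 5 (seek(-8, END)): offset=17
After 6 (read(8)): returned 'WQH139R9', offset=25
After 7 (tell()): offset=25
After 8 (read(2)): returned '', offset=25
After 9 (seek(+2, CUR)): offset=25

Answer: R9WQH139R9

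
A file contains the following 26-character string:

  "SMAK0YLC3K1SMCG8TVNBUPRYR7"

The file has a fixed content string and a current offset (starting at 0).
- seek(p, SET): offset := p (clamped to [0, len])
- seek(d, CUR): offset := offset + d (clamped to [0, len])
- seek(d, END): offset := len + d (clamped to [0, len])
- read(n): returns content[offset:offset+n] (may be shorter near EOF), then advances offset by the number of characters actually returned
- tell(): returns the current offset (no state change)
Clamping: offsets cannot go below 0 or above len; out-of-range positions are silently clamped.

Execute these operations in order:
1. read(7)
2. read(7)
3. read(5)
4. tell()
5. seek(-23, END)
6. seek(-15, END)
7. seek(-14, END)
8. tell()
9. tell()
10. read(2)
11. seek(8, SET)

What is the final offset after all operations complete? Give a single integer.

After 1 (read(7)): returned 'SMAK0YL', offset=7
After 2 (read(7)): returned 'C3K1SMC', offset=14
After 3 (read(5)): returned 'G8TVN', offset=19
After 4 (tell()): offset=19
After 5 (seek(-23, END)): offset=3
After 6 (seek(-15, END)): offset=11
After 7 (seek(-14, END)): offset=12
After 8 (tell()): offset=12
After 9 (tell()): offset=12
After 10 (read(2)): returned 'MC', offset=14
After 11 (seek(8, SET)): offset=8

Answer: 8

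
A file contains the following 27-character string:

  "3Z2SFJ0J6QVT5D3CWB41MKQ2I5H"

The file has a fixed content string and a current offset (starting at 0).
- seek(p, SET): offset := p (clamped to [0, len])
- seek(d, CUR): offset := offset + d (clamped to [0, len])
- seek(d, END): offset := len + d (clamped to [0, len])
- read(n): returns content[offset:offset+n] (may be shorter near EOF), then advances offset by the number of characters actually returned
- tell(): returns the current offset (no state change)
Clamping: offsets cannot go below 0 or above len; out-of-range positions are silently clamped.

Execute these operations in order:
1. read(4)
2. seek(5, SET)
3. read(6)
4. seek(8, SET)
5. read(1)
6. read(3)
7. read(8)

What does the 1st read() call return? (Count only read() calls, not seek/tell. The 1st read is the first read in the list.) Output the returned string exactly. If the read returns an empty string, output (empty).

After 1 (read(4)): returned '3Z2S', offset=4
After 2 (seek(5, SET)): offset=5
After 3 (read(6)): returned 'J0J6QV', offset=11
After 4 (seek(8, SET)): offset=8
After 5 (read(1)): returned '6', offset=9
After 6 (read(3)): returned 'QVT', offset=12
After 7 (read(8)): returned '5D3CWB41', offset=20

Answer: 3Z2S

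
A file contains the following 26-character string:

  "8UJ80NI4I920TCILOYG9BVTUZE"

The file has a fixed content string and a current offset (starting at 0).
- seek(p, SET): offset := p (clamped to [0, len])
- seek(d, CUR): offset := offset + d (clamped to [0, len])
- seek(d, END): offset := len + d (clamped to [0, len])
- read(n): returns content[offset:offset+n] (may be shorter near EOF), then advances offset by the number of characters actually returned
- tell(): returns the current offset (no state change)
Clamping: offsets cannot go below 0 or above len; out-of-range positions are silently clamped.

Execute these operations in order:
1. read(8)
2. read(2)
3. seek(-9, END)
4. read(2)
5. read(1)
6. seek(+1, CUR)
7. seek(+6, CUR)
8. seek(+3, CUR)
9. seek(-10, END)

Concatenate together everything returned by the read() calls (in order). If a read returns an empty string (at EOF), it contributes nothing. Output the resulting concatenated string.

After 1 (read(8)): returned '8UJ80NI4', offset=8
After 2 (read(2)): returned 'I9', offset=10
After 3 (seek(-9, END)): offset=17
After 4 (read(2)): returned 'YG', offset=19
After 5 (read(1)): returned '9', offset=20
After 6 (seek(+1, CUR)): offset=21
After 7 (seek(+6, CUR)): offset=26
After 8 (seek(+3, CUR)): offset=26
After 9 (seek(-10, END)): offset=16

Answer: 8UJ80NI4I9YG9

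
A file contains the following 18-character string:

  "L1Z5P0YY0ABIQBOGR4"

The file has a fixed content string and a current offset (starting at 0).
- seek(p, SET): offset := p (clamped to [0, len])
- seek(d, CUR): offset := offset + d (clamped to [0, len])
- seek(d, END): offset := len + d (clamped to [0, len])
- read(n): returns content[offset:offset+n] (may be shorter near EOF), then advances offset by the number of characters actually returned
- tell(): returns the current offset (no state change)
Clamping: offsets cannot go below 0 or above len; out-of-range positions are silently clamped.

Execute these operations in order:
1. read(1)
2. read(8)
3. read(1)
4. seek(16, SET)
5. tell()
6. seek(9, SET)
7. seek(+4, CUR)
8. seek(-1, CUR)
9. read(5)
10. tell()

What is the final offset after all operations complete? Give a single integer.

Answer: 17

Derivation:
After 1 (read(1)): returned 'L', offset=1
After 2 (read(8)): returned '1Z5P0YY0', offset=9
After 3 (read(1)): returned 'A', offset=10
After 4 (seek(16, SET)): offset=16
After 5 (tell()): offset=16
After 6 (seek(9, SET)): offset=9
After 7 (seek(+4, CUR)): offset=13
After 8 (seek(-1, CUR)): offset=12
After 9 (read(5)): returned 'QBOGR', offset=17
After 10 (tell()): offset=17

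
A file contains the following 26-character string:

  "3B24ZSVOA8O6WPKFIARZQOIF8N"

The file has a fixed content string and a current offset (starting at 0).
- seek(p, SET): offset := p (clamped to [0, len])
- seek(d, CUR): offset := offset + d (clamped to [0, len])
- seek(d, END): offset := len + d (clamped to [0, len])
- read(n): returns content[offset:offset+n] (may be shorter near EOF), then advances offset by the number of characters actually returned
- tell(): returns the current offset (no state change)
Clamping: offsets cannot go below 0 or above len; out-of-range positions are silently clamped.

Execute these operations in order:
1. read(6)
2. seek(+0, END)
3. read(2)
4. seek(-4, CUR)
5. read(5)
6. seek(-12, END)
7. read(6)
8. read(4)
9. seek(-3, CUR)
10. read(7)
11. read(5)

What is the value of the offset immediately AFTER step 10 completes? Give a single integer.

After 1 (read(6)): returned '3B24ZS', offset=6
After 2 (seek(+0, END)): offset=26
After 3 (read(2)): returned '', offset=26
After 4 (seek(-4, CUR)): offset=22
After 5 (read(5)): returned 'IF8N', offset=26
After 6 (seek(-12, END)): offset=14
After 7 (read(6)): returned 'KFIARZ', offset=20
After 8 (read(4)): returned 'QOIF', offset=24
After 9 (seek(-3, CUR)): offset=21
After 10 (read(7)): returned 'OIF8N', offset=26

Answer: 26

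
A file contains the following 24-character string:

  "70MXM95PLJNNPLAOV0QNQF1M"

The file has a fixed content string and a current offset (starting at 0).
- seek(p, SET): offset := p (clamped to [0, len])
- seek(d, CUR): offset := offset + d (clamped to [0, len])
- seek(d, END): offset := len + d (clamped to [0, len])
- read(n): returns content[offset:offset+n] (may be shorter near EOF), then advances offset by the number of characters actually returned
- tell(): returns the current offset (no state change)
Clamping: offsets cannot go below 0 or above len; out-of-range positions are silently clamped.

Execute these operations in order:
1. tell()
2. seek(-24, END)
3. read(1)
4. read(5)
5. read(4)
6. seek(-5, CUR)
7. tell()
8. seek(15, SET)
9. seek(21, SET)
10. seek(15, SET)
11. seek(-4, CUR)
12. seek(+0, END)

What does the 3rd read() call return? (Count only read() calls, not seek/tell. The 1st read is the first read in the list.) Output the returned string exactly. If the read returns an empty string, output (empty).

Answer: 5PLJ

Derivation:
After 1 (tell()): offset=0
After 2 (seek(-24, END)): offset=0
After 3 (read(1)): returned '7', offset=1
After 4 (read(5)): returned '0MXM9', offset=6
After 5 (read(4)): returned '5PLJ', offset=10
After 6 (seek(-5, CUR)): offset=5
After 7 (tell()): offset=5
After 8 (seek(15, SET)): offset=15
After 9 (seek(21, SET)): offset=21
After 10 (seek(15, SET)): offset=15
After 11 (seek(-4, CUR)): offset=11
After 12 (seek(+0, END)): offset=24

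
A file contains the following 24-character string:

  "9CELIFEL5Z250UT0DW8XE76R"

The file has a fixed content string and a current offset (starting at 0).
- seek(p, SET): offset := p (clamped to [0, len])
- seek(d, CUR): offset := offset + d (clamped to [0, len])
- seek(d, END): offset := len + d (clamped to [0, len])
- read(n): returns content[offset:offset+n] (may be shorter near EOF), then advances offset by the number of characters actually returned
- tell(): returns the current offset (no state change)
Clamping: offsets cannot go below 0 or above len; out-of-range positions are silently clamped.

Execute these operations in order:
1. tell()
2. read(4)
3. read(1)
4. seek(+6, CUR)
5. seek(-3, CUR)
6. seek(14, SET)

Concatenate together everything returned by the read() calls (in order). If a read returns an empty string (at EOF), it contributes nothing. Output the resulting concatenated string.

Answer: 9CELI

Derivation:
After 1 (tell()): offset=0
After 2 (read(4)): returned '9CEL', offset=4
After 3 (read(1)): returned 'I', offset=5
After 4 (seek(+6, CUR)): offset=11
After 5 (seek(-3, CUR)): offset=8
After 6 (seek(14, SET)): offset=14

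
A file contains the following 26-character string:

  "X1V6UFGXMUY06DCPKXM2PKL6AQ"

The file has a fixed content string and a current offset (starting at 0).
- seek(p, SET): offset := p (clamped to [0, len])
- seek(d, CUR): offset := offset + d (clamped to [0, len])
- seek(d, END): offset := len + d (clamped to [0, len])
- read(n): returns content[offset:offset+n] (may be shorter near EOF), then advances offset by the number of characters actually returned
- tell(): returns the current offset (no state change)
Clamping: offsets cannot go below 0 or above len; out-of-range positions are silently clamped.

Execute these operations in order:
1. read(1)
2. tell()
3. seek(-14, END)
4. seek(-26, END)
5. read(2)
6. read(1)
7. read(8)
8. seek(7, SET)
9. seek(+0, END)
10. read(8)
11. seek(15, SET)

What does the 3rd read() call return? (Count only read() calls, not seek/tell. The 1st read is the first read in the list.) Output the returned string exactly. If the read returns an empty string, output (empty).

Answer: V

Derivation:
After 1 (read(1)): returned 'X', offset=1
After 2 (tell()): offset=1
After 3 (seek(-14, END)): offset=12
After 4 (seek(-26, END)): offset=0
After 5 (read(2)): returned 'X1', offset=2
After 6 (read(1)): returned 'V', offset=3
After 7 (read(8)): returned '6UFGXMUY', offset=11
After 8 (seek(7, SET)): offset=7
After 9 (seek(+0, END)): offset=26
After 10 (read(8)): returned '', offset=26
After 11 (seek(15, SET)): offset=15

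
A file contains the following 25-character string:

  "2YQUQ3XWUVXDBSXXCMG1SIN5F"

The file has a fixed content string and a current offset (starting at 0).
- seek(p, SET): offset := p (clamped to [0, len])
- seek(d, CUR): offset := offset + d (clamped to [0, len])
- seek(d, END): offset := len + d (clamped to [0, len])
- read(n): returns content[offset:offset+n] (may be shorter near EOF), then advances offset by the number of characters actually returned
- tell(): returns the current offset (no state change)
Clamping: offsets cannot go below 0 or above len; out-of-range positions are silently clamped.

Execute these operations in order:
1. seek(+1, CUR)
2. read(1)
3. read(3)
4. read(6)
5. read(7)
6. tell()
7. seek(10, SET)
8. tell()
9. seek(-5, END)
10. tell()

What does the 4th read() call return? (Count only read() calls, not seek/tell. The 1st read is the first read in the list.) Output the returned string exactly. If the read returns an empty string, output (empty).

After 1 (seek(+1, CUR)): offset=1
After 2 (read(1)): returned 'Y', offset=2
After 3 (read(3)): returned 'QUQ', offset=5
After 4 (read(6)): returned '3XWUVX', offset=11
After 5 (read(7)): returned 'DBSXXCM', offset=18
After 6 (tell()): offset=18
After 7 (seek(10, SET)): offset=10
After 8 (tell()): offset=10
After 9 (seek(-5, END)): offset=20
After 10 (tell()): offset=20

Answer: DBSXXCM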